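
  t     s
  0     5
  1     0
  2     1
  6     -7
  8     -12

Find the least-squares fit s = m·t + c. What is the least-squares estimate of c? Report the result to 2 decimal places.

Entries of AᵀA: Σt·t = 105, Σt = 17, Σ1 = 5.
Right-hand side: Σt·s = -136, Σs = -13.
So AᵀA·[m, c]ᵀ = Aᵀs: [[105, 17]; [17, 5]]·[m, c]ᵀ = [-136, -13]ᵀ.
Δ = 105·5 − 17² = 236.
m = ((-136)·5 − 17·(-13))/236 = -459/236; c = (105·(-13) − 17·(-136))/236 = 947/236.

c = 4.01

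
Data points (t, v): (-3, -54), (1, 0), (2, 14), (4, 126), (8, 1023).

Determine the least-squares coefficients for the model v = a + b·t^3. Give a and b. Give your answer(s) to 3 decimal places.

a = -1.467, b = 2.001

Normal-equation sums: Σ1 = 5, Σt^3 = 558, Σt^3·t^3 = 267034.
Moment sums: Σv = 1109, Σt^3·v = 533410.
XᵀX·[a, b]ᵀ = Xᵀv becomes [[5, 558]; [558, 267034]]·[a, b]ᵀ = [1109, 533410]ᵀ.
Determinant 5·267034 − 558² = 1023806.
a = (1109·267034 − 558·533410)/1023806 = -3461/2359; b = (5·533410 − 558·1109)/1023806 = 146302/73129.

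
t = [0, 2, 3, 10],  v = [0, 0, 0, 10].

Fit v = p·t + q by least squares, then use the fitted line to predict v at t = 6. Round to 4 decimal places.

v̂ = 4.9780

The normal equations are: 113·p + 15·q = 100;  15·p + 4·q = 10.
Determinant 113·4 − 15² = 227.
p = (100·4 − 15·10)/227 = 250/227; q = (113·10 − 15·100)/227 = -370/227.
At t = 6: v̂ = (250/227)·(6) + (-370/227)·(1) = 1130/227.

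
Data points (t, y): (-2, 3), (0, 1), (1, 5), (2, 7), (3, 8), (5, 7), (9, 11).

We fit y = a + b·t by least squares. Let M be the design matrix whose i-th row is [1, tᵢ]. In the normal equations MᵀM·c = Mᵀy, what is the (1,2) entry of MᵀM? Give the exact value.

18

Row 1 ↔ basis 1, column 2 ↔ basis t, so (MᵀM)_{1,2} = Σᵢ t = (1)·(-2) + (1)·(0) + (1)·(1) + (1)·(2) + (1)·(3) + (1)·(5) + (1)·(9) = 18.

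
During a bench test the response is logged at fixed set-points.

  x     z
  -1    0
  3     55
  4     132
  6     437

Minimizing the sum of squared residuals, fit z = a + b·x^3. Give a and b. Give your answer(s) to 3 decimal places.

Compute the Gram sums: Σ1 = 4, Σx^3 = 306, Σx^3·x^3 = 51482.
Moment sums: Σz = 624, Σx^3·z = 104325.
So AᵀA·[a, b]ᵀ = Aᵀz: [[4, 306]; [306, 51482]]·[a, b]ᵀ = [624, 104325]ᵀ.
Determinant 4·51482 − 306² = 112292.
a = (624·51482 − 306·104325)/112292 = 100659/56146; b = (4·104325 − 306·624)/112292 = 56589/28073.

a = 1.793, b = 2.016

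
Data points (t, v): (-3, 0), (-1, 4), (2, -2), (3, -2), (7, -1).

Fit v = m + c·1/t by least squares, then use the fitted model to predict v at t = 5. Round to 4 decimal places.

v̂ = -1.2880

XᵀX·[m, c]ᵀ = Xᵀv reads: 5·m + (-5/14)·c = -1;  (-5/14)·m + (2633/1764)·c = -122/21.
(Σ1 = 5, Σ1/t = -5/14, Σ1/t·1/t = 2633/1764, Σv = -1, Σ1/t·v = -122/21.)
Eliminating c: (2633/1764)·(row 1) − (-5/14)·(row 2) gives (3235/441)·m = (2633/1764)·(-1) − (-5/14)·(-122/21) = -899/252, so m = -6293/12940.
Then c = ((-122/21) − (-5/14)·(-6293/12940))/(2633/1764) = -5187/1294.
At t = 5: v̂ = (-6293/12940)·(1) + (-5187/1294)·(1/5) = -16667/12940.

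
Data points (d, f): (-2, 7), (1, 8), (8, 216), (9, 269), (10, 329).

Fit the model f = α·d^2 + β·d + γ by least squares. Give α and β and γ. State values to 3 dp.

Sums needed: Σd^2·d^2 = 20674, Σd^2·d = 2234, Σd^2 = 250, Σd·d = 250, Σd = 26, Σ1 = 5.
For Aᵀf: Σd^2·f = 68549, Σd·f = 7433, Σf = 829.
Inverting the 3×3 Gram matrix, [α, β, γ]ᵀ = [121769/41262, 65749/20631, 500/299]ᵀ.

α = 2.951, β = 3.187, γ = 1.672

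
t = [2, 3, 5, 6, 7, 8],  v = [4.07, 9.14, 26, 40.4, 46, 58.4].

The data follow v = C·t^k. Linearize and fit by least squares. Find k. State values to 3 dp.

Linearized form: ln v = k·ln t + ln C. From the 6 transformed points,
Σln t = 9.2183, Σ(ln t)² = 15.5987, Σln v = 18.4692, Σln t·ln v = 31.1828.
Equations: 15.5987·k + 9.2183·ln C = 31.1828;  9.2183·k + 6·ln C = 18.4692.
Δ = 15.5987·6 − (9.2183)² = 8.6152; k = (31.1828·6 − 9.2183·18.4692)/8.6152 = 1.95496, ln C = (15.5987·18.4692 − 9.2183·31.1828)/8.6152 = 0.07463.

k = 1.955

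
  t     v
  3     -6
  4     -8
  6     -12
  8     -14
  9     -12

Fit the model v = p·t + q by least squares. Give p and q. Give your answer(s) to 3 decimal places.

p = -1.154, q = -3.477

Compute the Gram sums: Σt·t = 206, Σt = 30, Σ1 = 5.
For Aᵀv: Σt·v = -342, Σv = -52.
AᵀA·[p, q]ᵀ = Aᵀv becomes [[206, 30]; [30, 5]]·[p, q]ᵀ = [-342, -52]ᵀ.
Δ = 206·5 − 30² = 130.
p = ((-342)·5 − 30·(-52))/130 = -15/13; q = (206·(-52) − 30·(-342))/130 = -226/65.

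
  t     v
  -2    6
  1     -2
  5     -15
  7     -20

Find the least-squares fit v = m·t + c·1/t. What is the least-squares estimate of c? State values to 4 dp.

With design matrix M, MᵀM = [[79, 4]; [4, 6421/4900]] and Mᵀv = [-229, -76/7]ᵀ.
Determinant 79·(6421/4900) − 4² = 428859/4900.
m = ((-229)·(6421/4900) − 4·(-76/7))/(428859/4900) = -24659/8409; c = (79·(-76/7) − 4·(-229))/(428859/4900) = 5600/8409.

c = 0.6660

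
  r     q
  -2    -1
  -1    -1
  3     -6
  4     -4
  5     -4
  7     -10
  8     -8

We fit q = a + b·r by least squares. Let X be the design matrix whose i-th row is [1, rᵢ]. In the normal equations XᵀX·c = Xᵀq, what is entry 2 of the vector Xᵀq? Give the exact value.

-185

Entry 2 ↔ basis r, so (Xᵀq)_{2} = Σᵢ (r)·qᵢ = (-2)·(-1) + (-1)·(-1) + (3)·(-6) + (4)·(-4) + (5)·(-4) + (7)·(-10) + (8)·(-8) = -185.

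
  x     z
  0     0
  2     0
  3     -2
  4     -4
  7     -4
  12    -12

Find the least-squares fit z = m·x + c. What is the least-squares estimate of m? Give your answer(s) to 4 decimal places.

The normal system MᵀM·[m, c]ᵀ = Mᵀz is [[222, 28]; [28, 6]]·[m, c]ᵀ = [-194, -22]ᵀ.
Δ = 222·6 − 28² = 548.
m = ((-194)·6 − 28·(-22))/548 = -1; c = (222·(-22) − 28·(-194))/548 = 1.

m = -1.0000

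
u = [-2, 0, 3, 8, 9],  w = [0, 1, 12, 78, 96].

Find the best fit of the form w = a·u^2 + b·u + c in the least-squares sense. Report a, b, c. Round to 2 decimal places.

a = 1.03, b = 1.46, c = -0.53

Forming MᵀM = [[10754, 1260, 158]; [1260, 158, 18]; [158, 18, 5]] and Mᵀw = [12876, 1524, 187]ᵀ gives MᵀM·[a, b, c]ᵀ = Mᵀw.
Solving the 3×3 system (Gaussian elimination) gives a = 76541/73983, b = 35907/24661, c = -39527/73983.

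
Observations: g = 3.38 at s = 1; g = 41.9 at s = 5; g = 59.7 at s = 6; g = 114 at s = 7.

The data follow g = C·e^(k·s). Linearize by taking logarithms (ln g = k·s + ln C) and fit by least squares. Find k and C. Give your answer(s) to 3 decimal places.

k = 0.585, C = 1.948

With ln gᵢ as the transformed response and sᵢ as the regressor:
Σs = 19.0000, Σ(s)² = 111.0000, Σln g = 13.7787, Σs·ln g = 77.5837.
Normal system: [[111.0000, 19.0000]; [19.0000, 4]]·[k, ln C]ᵀ = [77.5837, 13.7787]ᵀ.
Solving (det = 83.0000): k = 0.58481, ln C = 0.66680, so C = exp(0.66680) = 1.94800.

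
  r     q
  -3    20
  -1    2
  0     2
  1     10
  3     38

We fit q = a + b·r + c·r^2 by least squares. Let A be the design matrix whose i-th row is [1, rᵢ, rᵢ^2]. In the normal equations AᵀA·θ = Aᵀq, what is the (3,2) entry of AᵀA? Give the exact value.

Row 3 ↔ basis r^2, column 2 ↔ basis r, so (AᵀA)_{3,2} = Σᵢ (r^2)·(r) = (9)·(-3) + (1)·(-1) + (0)·(0) + (1)·(1) + (9)·(3) = 0.

0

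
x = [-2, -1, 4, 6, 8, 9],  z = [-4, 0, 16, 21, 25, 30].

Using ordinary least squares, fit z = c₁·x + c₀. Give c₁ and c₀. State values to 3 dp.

c₁ = 2.981, c₀ = 2.742

Setting ∂/∂c₁ … = 0 gives: 202·c₁ + 24·c₀ = 668;  24·c₁ + 6·c₀ = 88.
(Σx·x = 202, Σx = 24, Σ1 = 6, Σx·z = 668, Σz = 88.)
Δ = 202·6 − 24² = 636.
c₁ = (668·6 − 24·88)/636 = 158/53; c₀ = (202·88 − 24·668)/636 = 436/159.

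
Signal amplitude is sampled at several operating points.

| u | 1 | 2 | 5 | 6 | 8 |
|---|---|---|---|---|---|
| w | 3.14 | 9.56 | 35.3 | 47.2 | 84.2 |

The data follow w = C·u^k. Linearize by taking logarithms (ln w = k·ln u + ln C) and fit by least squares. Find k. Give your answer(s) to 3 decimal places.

k = 1.540

Let Y = ln w. Fitting Y = k·ln u + ln C by least squares:
Σln u = 6.1738, Σ(ln u)² = 10.6052, Σln w = 15.2533, Σln u·ln w = 23.4254.
Equations: 10.6052·k + 6.1738·ln C = 23.4254;  6.1738·k + 5·ln C = 15.2533.
Solving (det = 14.9105): k = 1.53962, ln C = 1.14960.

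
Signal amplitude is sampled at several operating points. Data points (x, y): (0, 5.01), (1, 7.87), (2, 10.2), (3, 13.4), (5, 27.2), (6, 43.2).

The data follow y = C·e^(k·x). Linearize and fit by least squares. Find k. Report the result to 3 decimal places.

k = 0.344

Let Y = ln y. Fitting Y = k·x + ln C by least squares:
XᵀX = [[75.0000, 17.0000]; [17.0000, 6]], rhs = [53.6047, 15.6612]ᵀ  (here Σx = 17.0000, Σ(x)² = 75.0000, Σln y = 15.6612, Σx·ln y = 53.6047).
Solving (det = 161.0000): k = 0.34403, ln C = 1.63546.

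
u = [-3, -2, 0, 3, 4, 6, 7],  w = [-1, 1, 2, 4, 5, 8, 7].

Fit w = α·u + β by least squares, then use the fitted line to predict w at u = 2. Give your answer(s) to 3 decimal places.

From the data, Σu·u = 123, Σu = 15, Σ1 = 7.
And Σu·w = 130, Σw = 26.
So AᵀA·[α, β]ᵀ = Aᵀw: [[123, 15]; [15, 7]]·[α, β]ᵀ = [130, 26]ᵀ.
Determinant 123·7 − 15² = 636.
α = (130·7 − 15·26)/636 = 130/159; β = (123·26 − 15·130)/636 = 104/53.
At u = 2: ŵ = (130/159)·(2) + (104/53)·(1) = 572/159.

ŵ = 3.597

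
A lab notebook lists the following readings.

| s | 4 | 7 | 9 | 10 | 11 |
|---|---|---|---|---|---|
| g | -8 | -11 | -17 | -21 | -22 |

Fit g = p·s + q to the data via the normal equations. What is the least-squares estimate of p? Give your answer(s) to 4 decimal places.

p = -2.1494

With design matrix X, XᵀX = [[367, 41]; [41, 5]] and Xᵀg = [-714, -79]ᵀ.
det = 367·5 − 41² = 154.
p = ((-714)·5 − 41·(-79))/154 = -331/154; q = (367·(-79) − 41·(-714))/154 = 281/154.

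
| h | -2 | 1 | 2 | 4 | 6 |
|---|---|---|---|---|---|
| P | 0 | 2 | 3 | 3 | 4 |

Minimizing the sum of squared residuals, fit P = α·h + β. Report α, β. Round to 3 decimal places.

Forming AᵀA = [[61, 11]; [11, 5]] and AᵀP = [44, 12]ᵀ gives AᵀA·[α, β]ᵀ = AᵀP.
Δ = 61·5 − 11² = 184.
α = (44·5 − 11·12)/184 = 11/23; β = (61·12 − 11·44)/184 = 31/23.

α = 0.478, β = 1.348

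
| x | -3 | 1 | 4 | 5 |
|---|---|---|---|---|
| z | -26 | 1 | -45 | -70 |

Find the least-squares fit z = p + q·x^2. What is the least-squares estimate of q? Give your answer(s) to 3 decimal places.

q = -2.935

MᵀM·[p, q]ᵀ = Mᵀz reads: 4·p + 51·q = -140;  51·p + 963·q = -2703.
(Σ1 = 4, Σx^2 = 51, Σx^2·x^2 = 963, Σz = -140, Σx^2·z = -2703.)
Eliminating q: 963·(row 1) − 51·(row 2) gives 1251·p = 963·(-140) − 51·(-2703) = 3033, so p = 337/139.
Then q = ((-2703) − 51·(337/139))/963 = -408/139.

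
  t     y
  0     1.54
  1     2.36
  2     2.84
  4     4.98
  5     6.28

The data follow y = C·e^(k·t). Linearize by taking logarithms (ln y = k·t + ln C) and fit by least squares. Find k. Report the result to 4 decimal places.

With ln yᵢ as the transformed response and tᵢ as the regressor:
Σt = 12.0000, Σ(t)² = 46.0000, Σln y = 5.7770, Σt·ln y = 18.5548.
Equations: 46.0000·k + 12.0000·ln C = 18.5548;  12.0000·k + 5·ln C = 5.7770.
Solving (det = 86.0000): k = 0.27267, ln C = 0.50100.

k = 0.2727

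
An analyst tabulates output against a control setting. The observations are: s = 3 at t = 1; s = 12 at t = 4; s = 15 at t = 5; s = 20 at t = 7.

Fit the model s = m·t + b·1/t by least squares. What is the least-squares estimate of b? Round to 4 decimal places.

Setting ∂/∂m … = 0 gives: 91·m + 4·b = 266;  4·m + (22009/19600)·b = 83/7.
(Σt·t = 91, Σt·1/t = 4, Σ1/t·1/t = 22009/19600, Σt·s = 266, Σ1/t·s = 83/7.)
Determinant 91·(22009/19600) − 4² = 241317/2800.
m = (266·(22009/19600) − 4·(83/7))/(241317/2800) = 234514/80439; b = (91·(83/7) − 4·266)/(241317/2800) = 14000/80439.

b = 0.1740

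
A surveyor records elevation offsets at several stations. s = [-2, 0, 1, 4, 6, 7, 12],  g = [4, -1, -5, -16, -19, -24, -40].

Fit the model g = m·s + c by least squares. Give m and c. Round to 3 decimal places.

m = -3.152, c = -1.820

Compute the Gram sums: Σs·s = 250, Σs = 28, Σ1 = 7.
For Xᵀg: Σs·g = -839, Σg = -101.
So XᵀX·[m, c]ᵀ = Xᵀg: [[250, 28]; [28, 7]]·[m, c]ᵀ = [-839, -101]ᵀ.
Eliminating c: 7·(row 1) − 28·(row 2) gives 966·m = 7·(-839) − 28·(-101) = -3045, so m = -145/46.
Then c = ((-101) − 28·(-145/46))/7 = -293/161.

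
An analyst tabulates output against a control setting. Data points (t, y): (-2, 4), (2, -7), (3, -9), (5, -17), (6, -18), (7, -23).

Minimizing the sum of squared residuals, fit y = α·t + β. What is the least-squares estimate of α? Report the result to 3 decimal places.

Compute the Gram sums: Σt·t = 127, Σt = 21, Σ1 = 6.
And Σt·y = -403, Σy = -70.
det = 127·6 − 21² = 321.
α = ((-403)·6 − 21·(-70))/321 = -316/107; β = (127·(-70) − 21·(-403))/321 = -427/321.

α = -2.953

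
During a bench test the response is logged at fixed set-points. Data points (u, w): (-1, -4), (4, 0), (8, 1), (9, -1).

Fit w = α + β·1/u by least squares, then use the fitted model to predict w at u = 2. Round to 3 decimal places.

Compute the Gram sums: Σ1 = 4, Σ1/u = -37/72, Σ1/u·1/u = 5653/5184.
Moment sums: Σw = -4, Σ1/u·w = 289/72.
Normal equations: [[4, -37/72]; [-37/72, 5653/5184]]·[α, β]ᵀ = [-4, 289/72]ᵀ.
Determinant 4·(5653/5184) − (-37/72)² = 7081/1728.
α = ((-4)·(5653/5184) − (-37/72)·(289/72))/(7081/1728) = -3973/7081; β = (4·(289/72) − (-37/72)·(-4))/(7081/1728) = 24192/7081.
At u = 2: ŵ = (-3973/7081)·(1) + (24192/7081)·(1/2) = 8123/7081.

ŵ = 1.147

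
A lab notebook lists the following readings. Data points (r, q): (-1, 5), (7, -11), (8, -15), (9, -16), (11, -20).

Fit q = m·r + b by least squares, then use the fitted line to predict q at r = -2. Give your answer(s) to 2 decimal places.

AᵀA·[m, b]ᵀ = Aᵀq reads: 316·m + 34·b = -566;  34·m + 5·b = -57.
det = 316·5 − 34² = 424.
m = ((-566)·5 − 34·(-57))/424 = -223/106; b = (316·(-57) − 34·(-566))/424 = 154/53.
At r = -2: q̂ = (-223/106)·(-2) + (154/53)·(1) = 377/53.

q̂ = 7.11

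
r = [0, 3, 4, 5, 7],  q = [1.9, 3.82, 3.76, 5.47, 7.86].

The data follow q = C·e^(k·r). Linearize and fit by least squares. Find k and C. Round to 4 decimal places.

k = 0.2011, C = 1.9140

Linearized form: ln q = k·r + ln C. From the 5 transformed points,
Sums: Σr = 19.0000, Σ(r)² = 99.0000, Σln q = 7.0676, Σr·ln q = 32.2473.
Normal system: [[99.0000, 19.0000]; [19.0000, 5]]·[k, ln C]ᵀ = [32.2473, 7.0676]ᵀ.
Solving (det = 134.0000): k = 0.20114, ln C = 0.64919, so C = exp(0.64919) = 1.91400.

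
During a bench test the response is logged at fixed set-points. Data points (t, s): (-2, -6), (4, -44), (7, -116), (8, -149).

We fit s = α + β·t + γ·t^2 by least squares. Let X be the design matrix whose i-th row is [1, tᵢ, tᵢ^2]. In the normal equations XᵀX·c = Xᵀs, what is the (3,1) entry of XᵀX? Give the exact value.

133

Row 3 ↔ basis t^2, column 1 ↔ basis 1, so (XᵀX)_{3,1} = Σᵢ t^2 = (4)·(1) + (16)·(1) + (49)·(1) + (64)·(1) = 133.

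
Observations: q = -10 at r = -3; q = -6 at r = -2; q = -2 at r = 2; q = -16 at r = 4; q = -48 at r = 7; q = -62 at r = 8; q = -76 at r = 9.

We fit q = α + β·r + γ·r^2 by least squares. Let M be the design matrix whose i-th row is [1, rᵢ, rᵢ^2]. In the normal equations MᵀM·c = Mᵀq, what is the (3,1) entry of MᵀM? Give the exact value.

Row 3 ↔ basis r^2, column 1 ↔ basis 1, so (MᵀM)_{3,1} = Σᵢ r^2 = (9)·(1) + (4)·(1) + (4)·(1) + (16)·(1) + (49)·(1) + (64)·(1) + (81)·(1) = 227.

227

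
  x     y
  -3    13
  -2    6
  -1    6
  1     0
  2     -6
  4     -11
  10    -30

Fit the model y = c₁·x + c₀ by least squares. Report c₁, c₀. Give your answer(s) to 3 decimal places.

From the data, Σx·x = 135, Σx = 11, Σ1 = 7.
Right-hand side: Σx·y = -413, Σy = -22.
So AᵀA·[c₁, c₀]ᵀ = Aᵀy: [[135, 11]; [11, 7]]·[c₁, c₀]ᵀ = [-413, -22]ᵀ.
Determinant 135·7 − 11² = 824.
c₁ = ((-413)·7 − 11·(-22))/824 = -2649/824; c₀ = (135·(-22) − 11·(-413))/824 = 1573/824.

c₁ = -3.215, c₀ = 1.909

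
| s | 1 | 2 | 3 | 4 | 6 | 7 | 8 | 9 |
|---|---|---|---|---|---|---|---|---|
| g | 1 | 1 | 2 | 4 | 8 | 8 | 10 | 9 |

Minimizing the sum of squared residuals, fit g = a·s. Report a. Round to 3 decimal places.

From the data, Σs·s = 260.
For Xᵀg: Σs·g = 290.
XᵀX·[a]ᵀ = Xᵀg becomes [[260]]·[a]ᵀ = [290]ᵀ.
Hence a = 290 / 260 ≈ 1.11538.

a = 1.115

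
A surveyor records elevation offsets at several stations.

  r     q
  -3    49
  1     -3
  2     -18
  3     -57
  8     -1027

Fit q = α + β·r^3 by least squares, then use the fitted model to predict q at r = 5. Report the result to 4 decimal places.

Normal-equation sums: Σ1 = 5, Σr^3 = 521, Σr^3·r^3 = 263667.
For Xᵀq: Σq = -1056, Σr^3·q = -528833.
Δ = 5·263667 − 521² = 1046894.
α = ((-1056)·263667 − 521·(-528833))/1046894 = -2910359/1046894; β = (5·(-528833) − 521·(-1056))/1046894 = -2093989/1046894.
At r = 5: q̂ = (-2910359/1046894)·(1) + (-2093989/1046894)·(125) = -132329492/523447.

q̂ = -252.8040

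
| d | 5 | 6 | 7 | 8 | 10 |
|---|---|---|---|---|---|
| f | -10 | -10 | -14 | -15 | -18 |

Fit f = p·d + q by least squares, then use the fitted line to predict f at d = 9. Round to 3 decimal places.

From the data, Σd·d = 274, Σd = 36, Σ1 = 5.
Moment sums: Σd·f = -508, Σf = -67.
Eliminating q: 5·(row 1) − 36·(row 2) gives 74·p = 5·(-508) − 36·(-67) = -128, so p = -64/37.
Then q = ((-67) − 36·(-64/37))/5 = -35/37.
At d = 9: f̂ = (-64/37)·(9) + (-35/37)·(1) = -611/37.

f̂ = -16.514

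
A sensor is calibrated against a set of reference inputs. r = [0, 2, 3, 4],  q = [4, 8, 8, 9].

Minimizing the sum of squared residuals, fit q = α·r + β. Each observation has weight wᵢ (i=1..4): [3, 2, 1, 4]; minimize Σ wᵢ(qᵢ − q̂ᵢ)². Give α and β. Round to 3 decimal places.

α = 1.224, β = 4.384

Setting ∂/∂α … = 0 gives: 81·α + 23·β = 200;  23·α + 10·β = 72.
(Σwᵢ·r·r = 81, Σwᵢ·r = 23, Σwᵢ·1 = 10, Σwᵢ·r·q = 200, Σwᵢ·q = 72.)
Eliminating β: 10·(row 1) − 23·(row 2) gives 281·α = 10·200 − 23·72 = 344, so α = 344/281.
Then β = (72 − 23·(344/281))/10 = 1232/281.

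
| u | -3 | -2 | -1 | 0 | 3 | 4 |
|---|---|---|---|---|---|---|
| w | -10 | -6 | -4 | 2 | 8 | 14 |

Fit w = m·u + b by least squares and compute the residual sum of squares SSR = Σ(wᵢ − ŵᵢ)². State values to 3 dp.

SSR = 8.824

Entries of XᵀX: Σu·u = 39, Σu = 1, Σ1 = 6.
Right-hand side: Σu·w = 126, Σw = 4.
XᵀX·[m, b]ᵀ = Xᵀw becomes [[39, 1]; [1, 6]]·[m, b]ᵀ = [126, 4]ᵀ.
Δ = 39·6 − 1² = 233.
m = (126·6 − 1·4)/233 = 752/233; b = (39·4 − 1·126)/233 = 30/233.
Residuals: -104/233, 76/233, -210/233, 436/233, -422/233, 224/233; SSR = 2056/233.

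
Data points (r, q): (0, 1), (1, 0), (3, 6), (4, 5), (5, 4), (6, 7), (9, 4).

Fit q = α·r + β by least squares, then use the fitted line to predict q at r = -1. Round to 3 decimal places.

The normal equations are: 168·α + 28·β = 136;  28·α + 7·β = 27.
(Σr·r = 168, Σr = 28, Σ1 = 7, Σr·q = 136, Σq = 27.)
Δ = 168·7 − 28² = 392.
α = (136·7 − 28·27)/392 = 1/2; β = (168·27 − 28·136)/392 = 13/7.
At r = -1: q̂ = (1/2)·(-1) + (13/7)·(1) = 19/14.

q̂ = 1.357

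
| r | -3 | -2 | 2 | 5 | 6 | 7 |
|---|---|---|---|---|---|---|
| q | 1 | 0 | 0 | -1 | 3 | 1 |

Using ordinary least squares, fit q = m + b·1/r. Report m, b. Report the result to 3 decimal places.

With design matrix A, AᵀA = [[6, 37/210]; [37/210, 30839/44100]] and Aᵀq = [4, 23/210]ᵀ.
det = 6·(30839/44100) − (37/210)² = 36733/8820.
m = (4·(30839/44100) − (37/210)·(23/210))/(36733/8820) = 24501/36733; b = (6·(23/210) − (37/210)·4)/(36733/8820) = -420/36733.

m = 0.667, b = -0.011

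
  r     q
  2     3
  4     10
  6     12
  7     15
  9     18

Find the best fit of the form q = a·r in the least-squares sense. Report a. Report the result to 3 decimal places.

The normal system AᵀA·[a]ᵀ = Aᵀq is [[186]]·[a]ᵀ = [385]ᵀ.
a = 385/186 = 2.06989.

a = 2.070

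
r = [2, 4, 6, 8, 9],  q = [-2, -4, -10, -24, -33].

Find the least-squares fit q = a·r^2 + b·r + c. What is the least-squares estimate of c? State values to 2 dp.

c = -7.24

The normal equations are: 12225·a + 1529·b + 201·c = -4641;  1529·a + 201·b + 29·c = -569;  201·a + 29·b + 5·c = -73.
Inverting the 3×3 Gram matrix, [a, b, c]ᵀ = [-965/1261, 5088/1261, -9128/1261]ᵀ.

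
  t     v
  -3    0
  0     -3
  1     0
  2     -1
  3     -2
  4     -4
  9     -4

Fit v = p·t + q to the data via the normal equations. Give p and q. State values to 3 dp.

p = -0.336, q = -1.233

From the data, Σt·t = 120, Σt = 16, Σ1 = 7.
And Σt·v = -60, Σv = -14.
Normal equations: [[120, 16]; [16, 7]]·[p, q]ᵀ = [-60, -14]ᵀ.
Eliminating q: 7·(row 1) − 16·(row 2) gives 584·p = 7·(-60) − 16·(-14) = -196, so p = -49/146.
Then q = ((-14) − 16·(-49/146))/7 = -90/73.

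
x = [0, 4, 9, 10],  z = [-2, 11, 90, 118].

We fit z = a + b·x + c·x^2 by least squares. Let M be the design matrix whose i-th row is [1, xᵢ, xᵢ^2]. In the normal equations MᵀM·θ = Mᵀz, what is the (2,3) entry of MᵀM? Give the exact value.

Row 2 ↔ basis x, column 3 ↔ basis x^2, so (MᵀM)_{2,3} = Σᵢ (x)·(x^2) = (0)·(0) + (4)·(16) + (9)·(81) + (10)·(100) = 1793.

1793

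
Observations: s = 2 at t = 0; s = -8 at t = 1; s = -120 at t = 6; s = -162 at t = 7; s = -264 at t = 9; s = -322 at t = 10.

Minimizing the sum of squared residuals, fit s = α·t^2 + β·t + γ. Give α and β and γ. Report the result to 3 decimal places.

α = -3.012, β = -2.103, γ = -0.075

From the data, Σt^2·t^2 = 20259, Σt^2·t = 2289, Σt^2 = 267, Σt·t = 267, Σt = 33, Σ1 = 6.
Right-hand side: Σt^2·s = -65850, Σt·s = -7458, Σs = -874.
Inverting the 3×3 Gram matrix, [α, β, γ]ᵀ = [-21613/7176, -15089/7176, -67/897]ᵀ.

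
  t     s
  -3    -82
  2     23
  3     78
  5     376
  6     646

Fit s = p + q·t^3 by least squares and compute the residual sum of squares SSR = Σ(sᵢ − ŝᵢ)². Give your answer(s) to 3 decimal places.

SSR = 8.737

From the data, Σ1 = 5, Σt^3 = 349, Σt^3·t^3 = 63803.
Right-hand side: Σs = 1041, Σt^3·s = 191040.
Normal equations: [[5, 349]; [349, 63803]]·[p, q]ᵀ = [1041, 191040]ᵀ.
Eliminating q: 63803·(row 1) − 349·(row 2) gives 197214·p = 63803·1041 − 349·191040 = -254037, so p = -84679/65738.
Then q = (191040 − 349·(-84679/65738))/63803 = 197297/65738.
Residuals: 10591/32869, 18277/65738, -57388/32869, 70021/32869, -64725/65738; SSR = 574361/65738.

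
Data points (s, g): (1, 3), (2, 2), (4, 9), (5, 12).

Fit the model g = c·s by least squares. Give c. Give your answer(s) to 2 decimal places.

c = 2.24

AᵀA·[c]ᵀ = Aᵀg reads: 46·c = 103.
(Σs·s = 46, Σs·g = 103.)
c = 103/46 = 2.23913.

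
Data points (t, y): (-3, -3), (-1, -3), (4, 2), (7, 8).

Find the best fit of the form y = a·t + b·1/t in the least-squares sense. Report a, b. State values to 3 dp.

a = 0.927, b = 1.621

With design matrix M, MᵀM = [[75, 4]; [4, 8425/7056]] and Mᵀy = [76, 79/14]ᵀ.
Determinant 75·(8425/7056) − 4² = 172993/2352.
a = (76·(8425/7056) − 4·(79/14))/(172993/2352) = 481036/518979; b = (75·(79/14) − 4·76)/(172993/2352) = 280392/172993.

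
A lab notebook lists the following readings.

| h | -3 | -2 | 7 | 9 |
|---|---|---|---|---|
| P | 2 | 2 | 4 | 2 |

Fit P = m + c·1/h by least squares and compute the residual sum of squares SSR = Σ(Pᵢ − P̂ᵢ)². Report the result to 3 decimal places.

SSR = 1.932

From the data, Σ1 = 4, Σ1/h = -73/126, Σ1/h·1/h = 6253/15876.
Right-hand side: ΣP = 10, Σ1/h·P = -55/63.
MᵀM·[m, c]ᵀ = MᵀP becomes [[4, -73/126]; [-73/126, 6253/15876]]·[m, c]ᵀ = [10, -55/63]ᵀ.
Determinant 4·(6253/15876) − (-73/126)² = 243/196.
m = (10·(6253/15876) − (-73/126)·(-55/63))/(243/196) = 54500/19683; c = (4·(-55/63) − (-73/126)·10)/(243/196) = 4060/2187.
Residuals: -2954/19683, 3136/19683, 19012/19683, -6398/6561; SSR = 38024/19683.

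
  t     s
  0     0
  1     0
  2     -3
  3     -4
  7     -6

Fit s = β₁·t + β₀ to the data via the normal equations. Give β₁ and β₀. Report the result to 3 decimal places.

With design matrix X, XᵀX = [[63, 13]; [13, 5]] and Xᵀs = [-60, -13]ᵀ.
Eliminating β₀: 5·(row 1) − 13·(row 2) gives 146·β₁ = 5·(-60) − 13·(-13) = -131, so β₁ = -131/146.
Then β₀ = ((-13) − 13·(-131/146))/5 = -39/146.

β₁ = -0.897, β₀ = -0.267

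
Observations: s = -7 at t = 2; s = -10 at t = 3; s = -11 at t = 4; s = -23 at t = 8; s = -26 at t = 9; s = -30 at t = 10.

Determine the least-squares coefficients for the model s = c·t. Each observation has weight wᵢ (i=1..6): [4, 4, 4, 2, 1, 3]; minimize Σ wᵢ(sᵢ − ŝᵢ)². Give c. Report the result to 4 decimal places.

c = -2.9664

Setting ∂/∂c … = 0 gives: 625·c = -1854.
(Σwᵢ·t·t = 625, Σwᵢ·t·s = -1854.)
Hence c = -1854 / 625 ≈ -2.9664.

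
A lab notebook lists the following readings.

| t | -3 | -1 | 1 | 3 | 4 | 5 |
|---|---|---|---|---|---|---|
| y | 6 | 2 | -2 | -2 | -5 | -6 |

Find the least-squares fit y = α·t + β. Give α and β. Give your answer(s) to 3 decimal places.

α = -1.421, β = 0.965

Compute the Gram sums: Σt·t = 61, Σt = 9, Σ1 = 6.
Moment sums: Σt·y = -78, Σy = -7.
Normal equations: [[61, 9]; [9, 6]]·[α, β]ᵀ = [-78, -7]ᵀ.
Eliminating β: 6·(row 1) − 9·(row 2) gives 285·α = 6·(-78) − 9·(-7) = -405, so α = -27/19.
Then β = ((-7) − 9·(-27/19))/6 = 55/57.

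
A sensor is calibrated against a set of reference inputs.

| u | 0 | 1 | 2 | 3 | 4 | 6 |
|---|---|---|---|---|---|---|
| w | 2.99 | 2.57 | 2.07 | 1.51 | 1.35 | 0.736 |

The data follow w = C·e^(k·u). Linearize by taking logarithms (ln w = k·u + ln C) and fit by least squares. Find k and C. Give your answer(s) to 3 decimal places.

With ln wᵢ as the transformed response and uᵢ as the regressor:
Sums: Σu = 16.0000, Σ(u)² = 66.0000, Σln w = 3.1724, Σu·ln w = 2.9966.
Normal system: [[66.0000, 16.0000]; [16.0000, 6]]·[k, ln C]ᵀ = [2.9966, 3.1724]ᵀ.
Δ = 66.0000·6 − (16.0000)² = 140.0000; k = (2.9966·6 − 16.0000·3.1724)/140.0000 = -0.23414, ln C = (66.0000·3.1724 − 16.0000·2.9966)/140.0000 = 1.15310, so C = exp(1.15310) = 3.16800.

k = -0.234, C = 3.168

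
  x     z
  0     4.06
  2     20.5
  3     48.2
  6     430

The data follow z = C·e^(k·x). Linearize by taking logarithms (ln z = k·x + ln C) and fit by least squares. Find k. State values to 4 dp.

k = 0.7764

Let Y = ln z. Fitting Y = k·x + ln C by least squares:
XᵀX = [[49.0000, 11.0000]; [11.0000, 4]], rhs = [54.0496, 14.3608]ᵀ  (here Σx = 11.0000, Σ(x)² = 49.0000, Σln z = 14.3608, Σx·ln z = 54.0496).
Δ = 49.0000·4 − (11.0000)² = 75.0000; k = (54.0496·4 − 11.0000·14.3608)/75.0000 = 0.77640, ln C = (49.0000·14.3608 − 11.0000·54.0496)/75.0000 = 1.45508.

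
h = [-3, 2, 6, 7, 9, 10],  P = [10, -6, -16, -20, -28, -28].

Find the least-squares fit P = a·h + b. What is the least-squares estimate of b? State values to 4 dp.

b = 0.7826

Normal-equation sums: Σh·h = 279, Σh = 31, Σ1 = 6.
And Σh·P = -810, ΣP = -88.
Normal equations: [[279, 31]; [31, 6]]·[a, b]ᵀ = [-810, -88]ᵀ.
Eliminating b: 6·(row 1) − 31·(row 2) gives 713·a = 6·(-810) − 31·(-88) = -2132, so a = -2132/713.
Then b = ((-88) − 31·(-2132/713))/6 = 18/23.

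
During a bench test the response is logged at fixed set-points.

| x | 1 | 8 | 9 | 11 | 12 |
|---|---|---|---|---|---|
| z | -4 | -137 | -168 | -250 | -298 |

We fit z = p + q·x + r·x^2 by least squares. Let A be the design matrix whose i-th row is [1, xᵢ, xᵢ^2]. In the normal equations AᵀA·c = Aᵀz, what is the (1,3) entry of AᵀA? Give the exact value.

411

Row 1 ↔ basis 1, column 3 ↔ basis x^2, so (AᵀA)_{1,3} = Σᵢ x^2 = (1)·(1) + (1)·(64) + (1)·(81) + (1)·(121) + (1)·(144) = 411.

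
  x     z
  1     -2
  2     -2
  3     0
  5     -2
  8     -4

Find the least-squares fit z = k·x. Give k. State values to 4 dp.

The normal equations are: 103·k = -48.
(Σx·x = 103, Σx·z = -48.)
Hence k = -48 / 103 ≈ -0.466019.

k = -0.4660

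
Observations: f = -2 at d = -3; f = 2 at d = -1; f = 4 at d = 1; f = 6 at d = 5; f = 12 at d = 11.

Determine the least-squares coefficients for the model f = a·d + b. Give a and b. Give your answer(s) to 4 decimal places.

From the data, Σd·d = 157, Σd = 13, Σ1 = 5.
And Σd·f = 170, Σf = 22.
So XᵀX·[a, b]ᵀ = Xᵀf: [[157, 13]; [13, 5]]·[a, b]ᵀ = [170, 22]ᵀ.
Eliminating b: 5·(row 1) − 13·(row 2) gives 616·a = 5·170 − 13·22 = 564, so a = 141/154.
Then b = (22 − 13·(141/154))/5 = 311/154.

a = 0.9156, b = 2.0195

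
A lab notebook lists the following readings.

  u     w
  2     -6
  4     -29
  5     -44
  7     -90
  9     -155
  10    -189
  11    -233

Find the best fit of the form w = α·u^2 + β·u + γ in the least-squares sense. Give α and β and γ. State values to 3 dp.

The normal system AᵀA·[α, β, γ]ᵀ = Aᵀw is [[34500, 3600, 396]; [3600, 396, 48]; [396, 48, 7]]·[α, β, γ]ᵀ = [-65646, -6826, -746]ᵀ.
Solving the 3×3 system (Gaussian elimination) gives α = -5275/2562, β = 12727/7686, γ = -1856/1281.

α = -2.059, β = 1.656, γ = -1.449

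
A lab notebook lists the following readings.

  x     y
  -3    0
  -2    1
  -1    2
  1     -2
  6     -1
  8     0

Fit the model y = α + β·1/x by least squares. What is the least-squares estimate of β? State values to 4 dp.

With design matrix A, AᵀA = [[6, -13/24]; [-13/24, 1385/576]] and Aᵀy = [0, -14/3]ᵀ.
Determinant 6·(1385/576) − (-13/24)² = 8141/576.
α = (0·(1385/576) − (-13/24)·(-14/3))/(8141/576) = -208/1163; β = (6·(-14/3) − (-13/24)·0)/(8141/576) = -2304/1163.

β = -1.9811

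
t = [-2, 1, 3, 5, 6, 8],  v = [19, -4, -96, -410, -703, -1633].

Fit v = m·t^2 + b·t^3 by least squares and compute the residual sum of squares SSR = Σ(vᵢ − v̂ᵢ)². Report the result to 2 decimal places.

Forming MᵀM = [[6115, 43881]; [43881, 325219]] and Mᵀv = [-140862, -1041942]ᵀ gives MᵀM·[m, b]ᵀ = Mᵀv.
Eliminating b: 325219·(row 1) − 43881·(row 2) gives 63172024·m = 325219·(-140862) − 43881·(-1041942) = -89541876, so m = -22385469/15793006.
Then b = ((-1041942) − 43881·(-22385469/15793006))/325219 = -47577477/15793006.
Residuals: 4494587/7896503, 3395461/7896503, -15033738/7896503, 15844445/7896503, -9935651/7896503, 1179721/7896503; SSR = 77109967/7896503.

SSR = 9.77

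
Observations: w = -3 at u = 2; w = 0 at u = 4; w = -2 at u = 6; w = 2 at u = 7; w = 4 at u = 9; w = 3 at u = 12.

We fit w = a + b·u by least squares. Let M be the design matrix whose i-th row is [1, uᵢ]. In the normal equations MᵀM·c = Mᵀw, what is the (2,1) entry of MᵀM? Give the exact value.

40

Row 2 ↔ basis u, column 1 ↔ basis 1, so (MᵀM)_{2,1} = Σᵢ u = (2)·(1) + (4)·(1) + (6)·(1) + (7)·(1) + (9)·(1) + (12)·(1) = 40.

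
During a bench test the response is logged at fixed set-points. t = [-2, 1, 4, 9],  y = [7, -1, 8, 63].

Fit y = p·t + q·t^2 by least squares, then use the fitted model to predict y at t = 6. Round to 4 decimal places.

ŷ = 24.3733

Entries of AᵀA: Σt·t = 102, Σt·t^2 = 786, Σt^2·t^2 = 6834.
And Σt·y = 584, Σt^2·y = 5258.
det = 102·6834 − 786² = 79272.
p = (584·6834 − 786·5258)/79272 = -3937/2202; q = (102·5258 − 786·584)/79272 = 2147/2202.
At t = 6: ŷ = (-3937/2202)·(6) + (2147/2202)·(36) = 8945/367.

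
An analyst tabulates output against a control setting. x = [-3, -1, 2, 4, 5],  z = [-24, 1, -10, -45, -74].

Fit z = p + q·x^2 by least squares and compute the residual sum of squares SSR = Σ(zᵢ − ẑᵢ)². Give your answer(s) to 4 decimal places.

Setting ∂/∂p … = 0 gives: 5·p + 55·q = -152;  55·p + 979·q = -2825.
(Σ1 = 5, Σx^2 = 55, Σx^2·x^2 = 979, Σz = -152, Σx^2·z = -2825.)
Determinant 5·979 − 55² = 1870.
p = ((-152)·979 − 55·(-2825))/1870 = 597/170; q = (5·(-2825) − 55·(-152))/1870 = -1153/374.
Residuals: 219/935, 534/935, -2207/1870, 1523/1870, -411/935; SSR = 4919/1870.

SSR = 2.6305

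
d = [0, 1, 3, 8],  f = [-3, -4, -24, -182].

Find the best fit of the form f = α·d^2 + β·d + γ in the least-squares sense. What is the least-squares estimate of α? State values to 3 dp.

The normal system AᵀA·[α, β, γ]ᵀ = Aᵀf is [[4178, 540, 74]; [540, 74, 12]; [74, 12, 4]]·[α, β, γ]ᵀ = [-11868, -1532, -213]ᵀ.
Solving the 3×3 system (Gaussian elimination) gives α = -17271/5618, β = 118/53, γ = -17169/5618.

α = -3.074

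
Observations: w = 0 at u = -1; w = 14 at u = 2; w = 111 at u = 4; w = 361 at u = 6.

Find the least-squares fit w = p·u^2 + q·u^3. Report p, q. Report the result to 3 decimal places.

p = 0.678, q = 1.559

From the data, Σu^2·u^2 = 1569, Σu^2·u^3 = 8831, Σu^3·u^3 = 50817.
Moment sums: Σu^2·w = 14828, Σu^3·w = 85192.
Δ = 1569·50817 − 8831² = 1745312.
p = (14828·50817 − 8831·85192)/1745312 = 295981/436328; q = (1569·85192 − 8831·14828)/1745312 = 680045/436328.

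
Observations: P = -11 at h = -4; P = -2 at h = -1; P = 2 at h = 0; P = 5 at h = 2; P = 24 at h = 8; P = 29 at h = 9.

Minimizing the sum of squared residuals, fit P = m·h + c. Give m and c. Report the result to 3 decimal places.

Sums needed: Σh·h = 166, Σh = 14, Σ1 = 6.
For MᵀP: Σh·P = 509, ΣP = 47.
So MᵀM·[m, c]ᵀ = MᵀP: [[166, 14]; [14, 6]]·[m, c]ᵀ = [509, 47]ᵀ.
det = 166·6 − 14² = 800.
m = (509·6 − 14·47)/800 = 599/200; c = (166·47 − 14·509)/800 = 169/200.

m = 2.995, c = 0.845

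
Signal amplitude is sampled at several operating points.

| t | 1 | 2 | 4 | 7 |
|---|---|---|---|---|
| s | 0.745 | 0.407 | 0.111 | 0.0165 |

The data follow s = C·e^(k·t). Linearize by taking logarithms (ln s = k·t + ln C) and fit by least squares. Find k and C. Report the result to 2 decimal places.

k = -0.64, C = 1.43

Taking logs, ln s = k·t + ln C, so regress ln s on t.
Sums: Σt = 14.0000, Σ(t)² = 70.0000, Σln s = -7.4959, Σt·ln s = -39.6159.
Normal system: [[70.0000, 14.0000]; [14.0000, 4]]·[k, ln C]ᵀ = [-39.6159, -7.4959]ᵀ.
Solving (det = 84.0000): k = -0.63715, ln C = 0.35604, so C = exp(0.35604) = 1.42767.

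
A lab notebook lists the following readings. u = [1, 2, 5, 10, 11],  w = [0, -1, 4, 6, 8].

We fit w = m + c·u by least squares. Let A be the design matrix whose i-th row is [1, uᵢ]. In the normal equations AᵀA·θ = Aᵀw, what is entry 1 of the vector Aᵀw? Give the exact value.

Entry 1 ↔ basis 1, so (Aᵀw)_{1} = Σᵢ wᵢ = (1)·(0) + (1)·(-1) + (1)·(4) + (1)·(6) + (1)·(8) = 17.

17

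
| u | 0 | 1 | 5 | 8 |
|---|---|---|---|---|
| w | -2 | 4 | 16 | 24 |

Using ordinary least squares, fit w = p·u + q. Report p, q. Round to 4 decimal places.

From the data, Σu·u = 90, Σu = 14, Σ1 = 4.
Moment sums: Σu·w = 276, Σw = 42.
MᵀM·[p, q]ᵀ = Mᵀw becomes [[90, 14]; [14, 4]]·[p, q]ᵀ = [276, 42]ᵀ.
det = 90·4 − 14² = 164.
p = (276·4 − 14·42)/164 = 129/41; q = (90·42 − 14·276)/164 = -21/41.

p = 3.1463, q = -0.5122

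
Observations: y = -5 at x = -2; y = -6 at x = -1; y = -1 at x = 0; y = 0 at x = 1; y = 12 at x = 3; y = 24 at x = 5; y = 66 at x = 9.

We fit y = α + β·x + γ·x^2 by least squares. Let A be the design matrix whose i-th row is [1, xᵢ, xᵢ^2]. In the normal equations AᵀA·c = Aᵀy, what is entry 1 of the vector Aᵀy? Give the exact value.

Entry 1 ↔ basis 1, so (Aᵀy)_{1} = Σᵢ yᵢ = (1)·(-5) + (1)·(-6) + (1)·(-1) + (1)·(0) + (1)·(12) + (1)·(24) + (1)·(66) = 90.

90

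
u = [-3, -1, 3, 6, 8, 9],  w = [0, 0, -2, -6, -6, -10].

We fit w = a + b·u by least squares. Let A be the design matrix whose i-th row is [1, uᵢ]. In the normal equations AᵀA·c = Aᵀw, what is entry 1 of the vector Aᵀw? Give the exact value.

Entry 1 ↔ basis 1, so (Aᵀw)_{1} = Σᵢ wᵢ = (1)·(0) + (1)·(0) + (1)·(-2) + (1)·(-6) + (1)·(-6) + (1)·(-10) = -24.

-24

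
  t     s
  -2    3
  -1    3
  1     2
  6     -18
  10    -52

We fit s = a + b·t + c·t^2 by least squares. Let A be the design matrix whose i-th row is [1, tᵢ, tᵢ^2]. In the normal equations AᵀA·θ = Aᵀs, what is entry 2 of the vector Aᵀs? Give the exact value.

-635

Entry 2 ↔ basis t, so (Aᵀs)_{2} = Σᵢ (t)·sᵢ = (-2)·(3) + (-1)·(3) + (1)·(2) + (6)·(-18) + (10)·(-52) = -635.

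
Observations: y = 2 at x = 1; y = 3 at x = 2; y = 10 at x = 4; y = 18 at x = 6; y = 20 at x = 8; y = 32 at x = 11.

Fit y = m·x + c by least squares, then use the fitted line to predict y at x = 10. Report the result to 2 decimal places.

AᵀA·[m, c]ᵀ = Aᵀy reads: 242·m + 32·c = 668;  32·m + 6·c = 85.
Determinant 242·6 − 32² = 428.
m = (668·6 − 32·85)/428 = 322/107; c = (242·85 − 32·668)/428 = -403/214.
At x = 10: ŷ = (322/107)·(10) + (-403/214)·(1) = 6037/214.

ŷ = 28.21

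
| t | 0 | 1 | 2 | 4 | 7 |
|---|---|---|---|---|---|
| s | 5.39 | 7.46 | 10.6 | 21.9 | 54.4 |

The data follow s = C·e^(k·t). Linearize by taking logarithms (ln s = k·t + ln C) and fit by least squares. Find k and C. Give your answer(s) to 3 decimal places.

k = 0.333, C = 5.443

Let Y = ln s. Fitting Y = k·t + ln C by least squares:
Σt = 14.0000, Σ(t)² = 70.0000, Σln s = 13.1378, Σt·ln s = 47.0518.
Normal system: [[70.0000, 14.0000]; [14.0000, 5]]·[k, ln C]ᵀ = [47.0518, 13.1378]ᵀ.
Δ = 70.0000·5 − (14.0000)² = 154.0000; k = (47.0518·5 − 14.0000·13.1378)/154.0000 = 0.33331, ln C = (70.0000·13.1378 − 14.0000·47.0518)/154.0000 = 1.69430, so C = exp(1.69430) = 5.44282.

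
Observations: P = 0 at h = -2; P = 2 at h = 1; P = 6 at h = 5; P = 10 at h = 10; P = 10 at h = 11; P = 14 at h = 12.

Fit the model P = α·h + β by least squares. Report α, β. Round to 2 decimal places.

α = 0.91, β = 1.42

Sums needed: Σh·h = 395, Σh = 37, Σ1 = 6.
Moment sums: Σh·P = 410, ΣP = 42.
So AᵀA·[α, β]ᵀ = AᵀP: [[395, 37]; [37, 6]]·[α, β]ᵀ = [410, 42]ᵀ.
Δ = 395·6 − 37² = 1001.
α = (410·6 − 37·42)/1001 = 906/1001; β = (395·42 − 37·410)/1001 = 1420/1001.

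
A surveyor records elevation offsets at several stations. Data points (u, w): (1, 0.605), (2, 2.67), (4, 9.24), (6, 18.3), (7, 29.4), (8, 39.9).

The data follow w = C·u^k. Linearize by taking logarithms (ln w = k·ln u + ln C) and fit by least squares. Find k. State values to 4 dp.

With ln wᵢ as the transformed response and ln uᵢ as the regressor:
XᵀX = [[13.7233, 7.8966]; [7.8966, 6]], rhs = [23.2164, 12.6774]ᵀ  (here Σln u = 7.8966, Σ(ln u)² = 13.7233, Σln w = 12.6774, Σln u·ln w = 23.2164).
Δ = 13.7233·6 − (7.8966)² = 19.9843; k = (23.2164·6 − 7.8966·12.6774)/19.9843 = 1.96108, ln C = (13.7233·12.6774 − 7.8966·23.2164)/19.9843 = -0.46807.

k = 1.9611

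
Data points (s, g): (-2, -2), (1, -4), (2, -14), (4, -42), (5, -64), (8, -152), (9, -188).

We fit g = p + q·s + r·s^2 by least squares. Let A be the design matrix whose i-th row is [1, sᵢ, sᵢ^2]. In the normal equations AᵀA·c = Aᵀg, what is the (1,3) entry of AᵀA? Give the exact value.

Row 1 ↔ basis 1, column 3 ↔ basis s^2, so (AᵀA)_{1,3} = Σᵢ s^2 = (1)·(4) + (1)·(1) + (1)·(4) + (1)·(16) + (1)·(25) + (1)·(64) + (1)·(81) = 195.

195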